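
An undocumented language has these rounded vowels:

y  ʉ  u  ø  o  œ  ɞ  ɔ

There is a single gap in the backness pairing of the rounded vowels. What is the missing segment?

high: front /y/, central /ʉ/, back /u/.
high-mid: front /ø/, central —, back /o/.
low-mid: front /œ/, central /ɞ/, back /ɔ/.
The high-mid row has no central member, so the gap is the high-mid central rounded vowel /ɵ/.

/ɵ/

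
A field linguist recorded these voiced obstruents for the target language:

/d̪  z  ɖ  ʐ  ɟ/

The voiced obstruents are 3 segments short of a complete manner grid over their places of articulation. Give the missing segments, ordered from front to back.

/ð/, /d/, /ʝ/

place of articulation  stop      fricative
dental            d̪        —       
alveolar          —         z       
retroflex         ɖ         ʐ       
palatal           ɟ         —       
Gaps, from front to back: dental lacks fricative (/ð/); alveolar lacks stop (/d/); palatal lacks fricative (/ʝ/).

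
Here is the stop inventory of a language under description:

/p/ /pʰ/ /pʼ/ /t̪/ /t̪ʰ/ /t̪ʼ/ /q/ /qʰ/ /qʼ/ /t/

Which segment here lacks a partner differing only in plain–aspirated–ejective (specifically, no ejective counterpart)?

Bilabial: /p/ ~ /pʰ/ ~ /pʼ/
Dental: /t̪/ ~ /t̪ʰ/ ~ /t̪ʼ/
Uvular: /q/ ~ /qʰ/ ~ /qʼ/
Alveolar: only /t/ (plain); no ejective partner.
So /t/ is the unpaired segment.

/t/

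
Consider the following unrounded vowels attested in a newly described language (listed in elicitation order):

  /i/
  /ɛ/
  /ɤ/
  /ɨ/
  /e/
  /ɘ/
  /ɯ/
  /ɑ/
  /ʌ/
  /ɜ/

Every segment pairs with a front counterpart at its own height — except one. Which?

High: /i/ ~ /ɨ/ ~ /ɯ/
High-mid: /e/ ~ /ɘ/ ~ /ɤ/
Low-mid: /ɛ/ ~ /ɜ/ ~ /ʌ/
Low: only /ɑ/ (back); no front partner.
So /ɑ/ is the unpaired segment.

/ɑ/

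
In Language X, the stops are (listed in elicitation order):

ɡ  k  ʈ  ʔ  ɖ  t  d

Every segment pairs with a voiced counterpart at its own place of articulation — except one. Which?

/ʔ/

Alveolar: /t/ ~ /d/
Retroflex: /ʈ/ ~ /ɖ/
Velar: /k/ ~ /ɡ/
Glottal: only /ʔ/ (voiceless); no voiced partner.
So /ʔ/ is the unpaired segment.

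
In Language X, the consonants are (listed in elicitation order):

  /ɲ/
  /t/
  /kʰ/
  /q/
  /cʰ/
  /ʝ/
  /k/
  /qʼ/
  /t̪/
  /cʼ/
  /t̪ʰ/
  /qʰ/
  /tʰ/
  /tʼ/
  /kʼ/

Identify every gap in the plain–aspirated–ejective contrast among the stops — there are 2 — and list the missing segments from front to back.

dental: plain /t̪/, aspirated /t̪ʰ/, ejective —.
alveolar: plain /t/, aspirated /tʰ/, ejective /tʼ/.
palatal: plain —, aspirated /cʰ/, ejective /cʼ/.
velar: plain /k/, aspirated /kʰ/, ejective /kʼ/.
uvular: plain /q/, aspirated /qʰ/, ejective /qʼ/.
Gaps, from front to back: dental lacks ejective (/t̪ʼ/); palatal lacks plain (/c/).

/t̪ʼ/, /c/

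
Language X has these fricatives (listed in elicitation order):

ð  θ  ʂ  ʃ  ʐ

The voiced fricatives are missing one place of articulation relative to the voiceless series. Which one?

postalveolar

place of articulation  voiceless  voiced  
dental            θ         ð       
postalveolar      ʃ         —       
retroflex         ʂ         ʐ       
Every place of articulation has a voiced member except postalveolar, where /ʒ/ would be expected.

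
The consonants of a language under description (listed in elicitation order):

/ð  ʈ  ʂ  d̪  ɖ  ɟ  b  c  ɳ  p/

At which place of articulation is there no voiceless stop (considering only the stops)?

place of articulation  voiceless  voiced  
bilabial          p         b       
dental            —         d̪      
retroflex         ʈ         ɖ       
palatal           c         ɟ       
Every place of articulation has a voiceless member except dental, where /t̪/ would be expected.

dental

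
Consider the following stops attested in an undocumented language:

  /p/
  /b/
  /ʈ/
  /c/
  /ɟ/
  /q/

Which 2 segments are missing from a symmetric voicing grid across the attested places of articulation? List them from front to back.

Voiceless: /p/ (bilabial), /ʈ/ (retroflex), /c/ (palatal), /q/ (uvular).
Voiced: /b/ (bilabial), /ɟ/ (palatal).
Gaps, from front to back: retroflex lacks voiced (/ɖ/); uvular lacks voiced (/ɢ/).

/ɖ/, /ɢ/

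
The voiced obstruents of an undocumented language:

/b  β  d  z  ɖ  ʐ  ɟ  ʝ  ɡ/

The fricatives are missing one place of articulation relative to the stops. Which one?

velar

bilabial: stop /b/, fricative /β/.
alveolar: stop /d/, fricative /z/.
retroflex: stop /ɖ/, fricative /ʐ/.
palatal: stop /ɟ/, fricative /ʝ/.
velar: stop /ɡ/, fricative —.
Every place of articulation has a fricative member except velar, where /ɣ/ would be expected.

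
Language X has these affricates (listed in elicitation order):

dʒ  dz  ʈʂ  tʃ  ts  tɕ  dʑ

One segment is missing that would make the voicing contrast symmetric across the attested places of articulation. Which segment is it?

/ɖʐ/

alveolar: voiceless /ts/, voiced /dz/.
postalveolar: voiceless /tʃ/, voiced /dʒ/.
retroflex: voiceless /ʈʂ/, voiced —.
alveolo-palatal: voiceless /tɕ/, voiced /dʑ/.
The retroflex row has no voiced member, so the gap is the voiced retroflex affricate /ɖʐ/.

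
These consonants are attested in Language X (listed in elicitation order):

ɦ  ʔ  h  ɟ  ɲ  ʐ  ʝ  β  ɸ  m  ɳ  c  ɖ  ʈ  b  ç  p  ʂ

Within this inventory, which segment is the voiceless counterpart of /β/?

/ɸ/

/β/ is a voiced bilabial fricative.
The voiceless counterpart is a voiceless bilabial fricative — in this inventory, /ɸ/.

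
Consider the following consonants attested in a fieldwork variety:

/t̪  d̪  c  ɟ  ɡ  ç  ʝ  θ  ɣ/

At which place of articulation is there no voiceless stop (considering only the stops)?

velar

Voiceless: /t̪/ (dental), /c/ (palatal).
Voiced: /d̪/ (dental), /ɟ/ (palatal), /ɡ/ (velar).
Every place of articulation has a voiceless member except velar, where /k/ would be expected.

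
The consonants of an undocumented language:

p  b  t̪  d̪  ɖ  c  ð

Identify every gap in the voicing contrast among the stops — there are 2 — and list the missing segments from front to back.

bilabial: voiceless /p/, voiced /b/.
dental: voiceless /t̪/, voiced /d̪/.
retroflex: voiceless —, voiced /ɖ/.
palatal: voiceless /c/, voiced —.
Gaps, from front to back: retroflex lacks voiceless (/ʈ/); palatal lacks voiced (/ɟ/).

/ʈ/, /ɟ/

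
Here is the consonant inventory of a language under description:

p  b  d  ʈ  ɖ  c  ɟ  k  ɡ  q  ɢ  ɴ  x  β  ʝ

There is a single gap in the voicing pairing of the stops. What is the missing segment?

Voiceless: /p/ (bilabial), /ʈ/ (retroflex), /c/ (palatal), /k/ (velar), /q/ (uvular).
Voiced: /b/ (bilabial), /d/ (alveolar), /ɖ/ (retroflex), /ɟ/ (palatal), /ɡ/ (velar), /ɢ/ (uvular).
The alveolar row has no voiceless member, so the gap is the voiceless alveolar stop /t/.

/t/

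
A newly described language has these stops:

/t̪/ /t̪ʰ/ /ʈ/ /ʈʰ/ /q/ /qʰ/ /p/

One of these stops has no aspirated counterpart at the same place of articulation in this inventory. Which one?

/p/

Dental: /t̪/ ~ /t̪ʰ/
Retroflex: /ʈ/ ~ /ʈʰ/
Uvular: /q/ ~ /qʰ/
Bilabial: only /p/ (plain); no aspirated partner.
So /p/ is the unpaired segment.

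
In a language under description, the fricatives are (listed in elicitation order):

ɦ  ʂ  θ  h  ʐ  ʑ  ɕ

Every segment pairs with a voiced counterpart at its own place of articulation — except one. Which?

Retroflex: /ʂ/ ~ /ʐ/
Alveolo-palatal: /ɕ/ ~ /ʑ/
Glottal: /h/ ~ /ɦ/
Dental: only /θ/ (voiceless); no voiced partner.
So /θ/ is the unpaired segment.

/θ/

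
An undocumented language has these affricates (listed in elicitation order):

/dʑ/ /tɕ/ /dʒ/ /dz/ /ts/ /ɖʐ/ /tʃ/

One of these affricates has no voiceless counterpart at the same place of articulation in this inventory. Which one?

Alveolar: /ts/ ~ /dz/
Postalveolar: /tʃ/ ~ /dʒ/
Alveolo-palatal: /tɕ/ ~ /dʑ/
Retroflex: only /ɖʐ/ (voiced); no voiceless partner.
So /ɖʐ/ is the unpaired segment.

/ɖʐ/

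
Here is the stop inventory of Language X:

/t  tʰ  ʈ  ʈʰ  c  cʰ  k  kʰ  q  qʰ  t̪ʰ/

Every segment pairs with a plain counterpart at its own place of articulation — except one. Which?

/t̪ʰ/

Alveolar: /t/ ~ /tʰ/
Retroflex: /ʈ/ ~ /ʈʰ/
Palatal: /c/ ~ /cʰ/
Velar: /k/ ~ /kʰ/
Uvular: /q/ ~ /qʰ/
Dental: only /t̪ʰ/ (aspirated); no plain partner.
So /t̪ʰ/ is the unpaired segment.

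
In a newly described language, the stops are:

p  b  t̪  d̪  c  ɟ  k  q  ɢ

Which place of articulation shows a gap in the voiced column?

velar

bilabial: voiceless /p/, voiced /b/.
dental: voiceless /t̪/, voiced /d̪/.
palatal: voiceless /c/, voiced /ɟ/.
velar: voiceless /k/, voiced —.
uvular: voiceless /q/, voiced /ɢ/.
Every place of articulation has a voiced member except velar, where /ɡ/ would be expected.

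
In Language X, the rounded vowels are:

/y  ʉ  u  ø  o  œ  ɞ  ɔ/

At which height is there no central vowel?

high-mid

height            front     central   back    
high              y         ʉ         u       
high-mid          ø         —         o       
low-mid           œ         ɞ         ɔ       
Every height has a central member except high-mid, where /ɵ/ would be expected.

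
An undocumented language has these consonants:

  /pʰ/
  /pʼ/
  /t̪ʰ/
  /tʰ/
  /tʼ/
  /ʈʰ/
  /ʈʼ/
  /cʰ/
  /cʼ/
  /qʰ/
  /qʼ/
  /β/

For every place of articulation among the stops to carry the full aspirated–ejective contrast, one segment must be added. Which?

place of articulation  aspirated  ejective
bilabial          pʰ        pʼ      
dental            t̪ʰ       —       
alveolar          tʰ        tʼ      
retroflex         ʈʰ        ʈʼ      
palatal           cʰ        cʼ      
uvular            qʰ        qʼ      
The dental row has no ejective member, so the gap is the ejective dental stop /t̪ʼ/.

/t̪ʼ/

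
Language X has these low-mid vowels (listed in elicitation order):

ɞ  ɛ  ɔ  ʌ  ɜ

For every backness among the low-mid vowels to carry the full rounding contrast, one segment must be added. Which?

/œ/

Unrounded: /ɛ/ (front), /ɜ/ (central), /ʌ/ (back).
Rounded: /ɞ/ (central), /ɔ/ (back).
The front row has no rounded member, so the gap is the front rounded vowel /œ/.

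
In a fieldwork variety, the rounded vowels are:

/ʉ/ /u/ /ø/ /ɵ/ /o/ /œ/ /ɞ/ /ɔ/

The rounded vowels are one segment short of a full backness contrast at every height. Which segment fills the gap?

/y/

Front: /ø/ (high-mid), /œ/ (low-mid).
Central: /ʉ/ (high), /ɵ/ (high-mid), /ɞ/ (low-mid).
Back: /u/ (high), /o/ (high-mid), /ɔ/ (low-mid).
The high row has no front member, so the gap is the high front rounded vowel /y/.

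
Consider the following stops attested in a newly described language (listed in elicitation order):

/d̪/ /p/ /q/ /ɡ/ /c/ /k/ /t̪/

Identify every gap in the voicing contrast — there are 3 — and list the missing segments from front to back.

place of articulation  voiceless  voiced  
bilabial          p         —       
dental            t̪        d̪      
palatal           c         —       
velar             k         ɡ       
uvular            q         —       
Gaps, from front to back: bilabial lacks voiced (/b/); palatal lacks voiced (/ɟ/); uvular lacks voiced (/ɢ/).

/b/, /ɟ/, /ɢ/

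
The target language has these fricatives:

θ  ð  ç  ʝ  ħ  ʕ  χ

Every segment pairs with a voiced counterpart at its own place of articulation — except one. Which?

Dental: /θ/ ~ /ð/
Palatal: /ç/ ~ /ʝ/
Pharyngeal: /ħ/ ~ /ʕ/
Uvular: only /χ/ (voiceless); no voiced partner.
So /χ/ is the unpaired segment.

/χ/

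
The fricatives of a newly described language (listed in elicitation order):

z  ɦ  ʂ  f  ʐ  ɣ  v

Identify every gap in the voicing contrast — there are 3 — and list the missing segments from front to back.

/s/, /x/, /h/

labiodental: voiceless /f/, voiced /v/.
alveolar: voiceless —, voiced /z/.
retroflex: voiceless /ʂ/, voiced /ʐ/.
velar: voiceless —, voiced /ɣ/.
glottal: voiceless —, voiced /ɦ/.
Gaps, from front to back: alveolar lacks voiceless (/s/); velar lacks voiceless (/x/); glottal lacks voiceless (/h/).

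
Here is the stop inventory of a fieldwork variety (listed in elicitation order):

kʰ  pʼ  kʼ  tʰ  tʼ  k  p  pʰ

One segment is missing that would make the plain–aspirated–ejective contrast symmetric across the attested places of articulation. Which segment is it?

place of articulation  plain     aspirated  ejective
bilabial          p         pʰ        pʼ      
alveolar          —         tʰ        tʼ      
velar             k         kʰ        kʼ      
The alveolar row has no plain member, so the gap is the plain alveolar stop /t/.

/t/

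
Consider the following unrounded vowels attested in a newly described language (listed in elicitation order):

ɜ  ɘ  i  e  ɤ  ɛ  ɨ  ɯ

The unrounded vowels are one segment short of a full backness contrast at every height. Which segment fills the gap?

/ʌ/

height            front     central   back    
high              i         ɨ         ɯ       
high-mid          e         ɘ         ɤ       
low-mid           ɛ         ɜ         —       
The low-mid row has no back member, so the gap is the low-mid back unrounded vowel /ʌ/.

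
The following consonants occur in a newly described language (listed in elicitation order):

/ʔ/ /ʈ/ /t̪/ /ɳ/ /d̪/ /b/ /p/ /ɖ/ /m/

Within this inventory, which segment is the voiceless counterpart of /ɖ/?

/ʈ/

/ɖ/ is a voiced retroflex stop.
The voiceless counterpart is a voiceless retroflex stop — in this inventory, /ʈ/.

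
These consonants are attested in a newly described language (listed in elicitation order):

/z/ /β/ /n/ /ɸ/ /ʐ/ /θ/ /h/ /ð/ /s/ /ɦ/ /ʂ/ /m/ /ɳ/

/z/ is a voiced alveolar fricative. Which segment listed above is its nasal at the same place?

The nasal at the same place is an alveolar nasal — in this inventory, /n/.

/n/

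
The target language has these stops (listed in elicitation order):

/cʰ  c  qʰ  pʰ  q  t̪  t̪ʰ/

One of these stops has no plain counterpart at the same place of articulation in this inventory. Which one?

Dental: /t̪/ ~ /t̪ʰ/
Palatal: /c/ ~ /cʰ/
Uvular: /q/ ~ /qʰ/
Bilabial: only /pʰ/ (aspirated); no plain partner.
So /pʰ/ is the unpaired segment.

/pʰ/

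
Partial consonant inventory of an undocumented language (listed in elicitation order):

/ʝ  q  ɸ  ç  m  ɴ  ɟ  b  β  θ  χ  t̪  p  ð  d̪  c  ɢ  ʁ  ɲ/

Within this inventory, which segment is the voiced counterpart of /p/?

/b/

/p/ is a voiceless bilabial stop.
The voiced counterpart is a voiced bilabial stop — in this inventory, /b/.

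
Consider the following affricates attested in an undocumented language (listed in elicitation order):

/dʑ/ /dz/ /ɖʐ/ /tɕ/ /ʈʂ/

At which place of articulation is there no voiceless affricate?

alveolar: voiceless —, voiced /dz/.
retroflex: voiceless /ʈʂ/, voiced /ɖʐ/.
alveolo-palatal: voiceless /tɕ/, voiced /dʑ/.
Every place of articulation has a voiceless member except alveolar, where /ts/ would be expected.

alveolar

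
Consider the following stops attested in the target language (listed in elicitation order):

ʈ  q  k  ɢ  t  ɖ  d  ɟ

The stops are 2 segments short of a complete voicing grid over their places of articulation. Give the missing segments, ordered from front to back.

place of articulation  voiceless  voiced  
alveolar          t         d       
retroflex         ʈ         ɖ       
palatal           —         ɟ       
velar             k         —       
uvular            q         ɢ       
Gaps, from front to back: palatal lacks voiceless (/c/); velar lacks voiced (/ɡ/).

/c/, /ɡ/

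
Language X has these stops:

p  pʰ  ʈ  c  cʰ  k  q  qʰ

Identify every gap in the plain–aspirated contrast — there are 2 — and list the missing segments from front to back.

/ʈʰ/, /kʰ/

place of articulation  plain     aspirated
bilabial          p         pʰ      
retroflex         ʈ         —       
palatal           c         cʰ      
velar             k         —       
uvular            q         qʰ      
Gaps, from front to back: retroflex lacks aspirated (/ʈʰ/); velar lacks aspirated (/kʰ/).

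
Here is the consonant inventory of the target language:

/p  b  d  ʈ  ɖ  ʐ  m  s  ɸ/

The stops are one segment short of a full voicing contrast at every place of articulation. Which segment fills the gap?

/t/

place of articulation  voiceless  voiced  
bilabial          p         b       
alveolar          —         d       
retroflex         ʈ         ɖ       
The alveolar row has no voiceless member, so the gap is the voiceless alveolar stop /t/.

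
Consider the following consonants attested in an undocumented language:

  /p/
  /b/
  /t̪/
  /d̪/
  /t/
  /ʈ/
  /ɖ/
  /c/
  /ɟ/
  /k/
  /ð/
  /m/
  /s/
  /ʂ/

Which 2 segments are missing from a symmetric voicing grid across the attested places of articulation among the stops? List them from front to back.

/d/, /ɡ/

place of articulation  voiceless  voiced  
bilabial          p         b       
dental            t̪        d̪      
alveolar          t         —       
retroflex         ʈ         ɖ       
palatal           c         ɟ       
velar             k         —       
Gaps, from front to back: alveolar lacks voiced (/d/); velar lacks voiced (/ɡ/).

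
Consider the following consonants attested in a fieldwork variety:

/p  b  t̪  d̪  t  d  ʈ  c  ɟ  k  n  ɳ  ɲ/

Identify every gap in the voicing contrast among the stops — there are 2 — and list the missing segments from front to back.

/ɖ/, /ɡ/

Voiceless: /p/ (bilabial), /t̪/ (dental), /t/ (alveolar), /ʈ/ (retroflex), /c/ (palatal), /k/ (velar).
Voiced: /b/ (bilabial), /d̪/ (dental), /d/ (alveolar), /ɟ/ (palatal).
Gaps, from front to back: retroflex lacks voiced (/ɖ/); velar lacks voiced (/ɡ/).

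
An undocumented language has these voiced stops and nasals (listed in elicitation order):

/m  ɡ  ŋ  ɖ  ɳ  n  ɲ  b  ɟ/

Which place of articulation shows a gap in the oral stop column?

alveolar

place of articulation  oral stop  nasal   
bilabial          b         m       
alveolar          —         n       
retroflex         ɖ         ɳ       
palatal           ɟ         ɲ       
velar             ɡ         ŋ       
Every place of articulation has an oral stop member except alveolar, where /d/ would be expected.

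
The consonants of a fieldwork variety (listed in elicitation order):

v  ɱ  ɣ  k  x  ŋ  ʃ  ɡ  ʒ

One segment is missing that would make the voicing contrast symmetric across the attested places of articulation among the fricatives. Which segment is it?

/f/

Voiceless: /ʃ/ (postalveolar), /x/ (velar).
Voiced: /v/ (labiodental), /ʒ/ (postalveolar), /ɣ/ (velar).
The labiodental row has no voiceless member, so the gap is the voiceless labiodental fricative /f/.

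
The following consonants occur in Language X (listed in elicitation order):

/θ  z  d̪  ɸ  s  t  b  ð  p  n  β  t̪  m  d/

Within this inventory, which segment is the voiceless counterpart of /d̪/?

/t̪/

/d̪/ is a voiced dental stop.
The voiceless counterpart is a voiceless dental stop — in this inventory, /t̪/.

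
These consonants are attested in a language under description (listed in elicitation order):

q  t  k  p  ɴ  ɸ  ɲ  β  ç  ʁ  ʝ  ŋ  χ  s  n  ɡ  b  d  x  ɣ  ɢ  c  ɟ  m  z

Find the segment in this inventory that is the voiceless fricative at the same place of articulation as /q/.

/q/ is a voiceless uvular stop.
The voiceless fricative at the same place is a voiceless uvular fricative — in this inventory, /χ/.

/χ/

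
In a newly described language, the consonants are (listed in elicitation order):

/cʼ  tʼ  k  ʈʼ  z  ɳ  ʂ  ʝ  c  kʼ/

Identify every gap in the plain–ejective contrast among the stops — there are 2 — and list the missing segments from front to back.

/t/, /ʈ/

alveolar: plain —, ejective /tʼ/.
retroflex: plain —, ejective /ʈʼ/.
palatal: plain /c/, ejective /cʼ/.
velar: plain /k/, ejective /kʼ/.
Gaps, from front to back: alveolar lacks plain (/t/); retroflex lacks plain (/ʈ/).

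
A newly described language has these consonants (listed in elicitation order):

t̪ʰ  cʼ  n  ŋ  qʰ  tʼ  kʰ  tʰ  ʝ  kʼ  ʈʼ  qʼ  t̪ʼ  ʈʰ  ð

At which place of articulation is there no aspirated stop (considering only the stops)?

palatal

Aspirated: /t̪ʰ/ (dental), /tʰ/ (alveolar), /ʈʰ/ (retroflex), /kʰ/ (velar), /qʰ/ (uvular).
Ejective: /t̪ʼ/ (dental), /tʼ/ (alveolar), /ʈʼ/ (retroflex), /cʼ/ (palatal), /kʼ/ (velar), /qʼ/ (uvular).
Every place of articulation has an aspirated member except palatal, where /cʰ/ would be expected.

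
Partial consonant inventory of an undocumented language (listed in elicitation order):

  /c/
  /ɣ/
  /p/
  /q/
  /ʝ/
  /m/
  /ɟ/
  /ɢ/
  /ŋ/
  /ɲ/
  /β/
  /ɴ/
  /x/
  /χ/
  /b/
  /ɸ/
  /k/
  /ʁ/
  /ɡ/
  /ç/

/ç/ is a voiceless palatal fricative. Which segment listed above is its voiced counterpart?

/ʝ/

The voiced counterpart is a voiced palatal fricative — in this inventory, /ʝ/.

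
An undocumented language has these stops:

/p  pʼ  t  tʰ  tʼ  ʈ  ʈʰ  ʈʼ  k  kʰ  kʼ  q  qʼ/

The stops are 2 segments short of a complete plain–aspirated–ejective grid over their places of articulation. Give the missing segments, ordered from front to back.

/pʰ/, /qʰ/

Plain: /p/ (bilabial), /t/ (alveolar), /ʈ/ (retroflex), /k/ (velar), /q/ (uvular).
Aspirated: /tʰ/ (alveolar), /ʈʰ/ (retroflex), /kʰ/ (velar).
Ejective: /pʼ/ (bilabial), /tʼ/ (alveolar), /ʈʼ/ (retroflex), /kʼ/ (velar), /qʼ/ (uvular).
Gaps, from front to back: bilabial lacks aspirated (/pʰ/); uvular lacks aspirated (/qʰ/).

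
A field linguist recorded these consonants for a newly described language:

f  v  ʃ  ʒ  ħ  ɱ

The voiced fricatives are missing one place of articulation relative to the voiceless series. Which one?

pharyngeal

labiodental: voiceless /f/, voiced /v/.
postalveolar: voiceless /ʃ/, voiced /ʒ/.
pharyngeal: voiceless /ħ/, voiced —.
Every place of articulation has a voiced member except pharyngeal, where /ʕ/ would be expected.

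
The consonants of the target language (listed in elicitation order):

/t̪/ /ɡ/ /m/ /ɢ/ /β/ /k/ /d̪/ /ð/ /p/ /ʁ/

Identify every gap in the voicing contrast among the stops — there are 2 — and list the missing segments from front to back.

/b/, /q/

Voiceless: /p/ (bilabial), /t̪/ (dental), /k/ (velar).
Voiced: /d̪/ (dental), /ɡ/ (velar), /ɢ/ (uvular).
Gaps, from front to back: bilabial lacks voiced (/b/); uvular lacks voiceless (/q/).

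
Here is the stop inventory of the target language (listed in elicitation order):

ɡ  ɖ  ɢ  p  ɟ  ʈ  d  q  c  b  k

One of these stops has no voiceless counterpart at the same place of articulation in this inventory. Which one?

Bilabial: /p/ ~ /b/
Retroflex: /ʈ/ ~ /ɖ/
Palatal: /c/ ~ /ɟ/
Velar: /k/ ~ /ɡ/
Uvular: /q/ ~ /ɢ/
Alveolar: only /d/ (voiced); no voiceless partner.
So /d/ is the unpaired segment.

/d/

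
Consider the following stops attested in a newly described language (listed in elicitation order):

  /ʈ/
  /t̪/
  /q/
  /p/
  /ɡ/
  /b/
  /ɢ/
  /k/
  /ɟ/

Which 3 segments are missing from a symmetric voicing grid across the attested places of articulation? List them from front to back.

place of articulation  voiceless  voiced  
bilabial          p         b       
dental            t̪        —       
retroflex         ʈ         —       
palatal           —         ɟ       
velar             k         ɡ       
uvular            q         ɢ       
Gaps, from front to back: dental lacks voiced (/d̪/); retroflex lacks voiced (/ɖ/); palatal lacks voiceless (/c/).

/d̪/, /ɖ/, /c/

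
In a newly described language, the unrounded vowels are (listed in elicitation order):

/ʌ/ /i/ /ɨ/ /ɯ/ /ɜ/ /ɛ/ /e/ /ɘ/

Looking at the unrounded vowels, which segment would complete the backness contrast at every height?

/ɤ/

high: front /i/, central /ɨ/, back /ɯ/.
high-mid: front /e/, central /ɘ/, back —.
low-mid: front /ɛ/, central /ɜ/, back /ʌ/.
The high-mid row has no back member, so the gap is the high-mid back unrounded vowel /ɤ/.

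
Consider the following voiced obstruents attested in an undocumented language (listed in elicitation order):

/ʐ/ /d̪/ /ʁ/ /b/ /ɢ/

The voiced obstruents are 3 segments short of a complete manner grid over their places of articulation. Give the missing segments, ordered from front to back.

Stop: /b/ (bilabial), /d̪/ (dental), /ɢ/ (uvular).
Fricative: /ʐ/ (retroflex), /ʁ/ (uvular).
Gaps, from front to back: bilabial lacks fricative (/β/); dental lacks fricative (/ð/); retroflex lacks stop (/ɖ/).

/β/, /ð/, /ɖ/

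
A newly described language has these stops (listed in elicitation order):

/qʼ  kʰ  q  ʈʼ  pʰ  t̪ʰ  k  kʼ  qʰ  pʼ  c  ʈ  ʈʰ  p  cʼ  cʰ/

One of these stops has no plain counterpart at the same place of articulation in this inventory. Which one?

Bilabial: /p/ ~ /pʰ/ ~ /pʼ/
Retroflex: /ʈ/ ~ /ʈʰ/ ~ /ʈʼ/
Palatal: /c/ ~ /cʰ/ ~ /cʼ/
Velar: /k/ ~ /kʰ/ ~ /kʼ/
Uvular: /q/ ~ /qʰ/ ~ /qʼ/
Dental: only /t̪ʰ/ (aspirated); no plain partner.
So /t̪ʰ/ is the unpaired segment.

/t̪ʰ/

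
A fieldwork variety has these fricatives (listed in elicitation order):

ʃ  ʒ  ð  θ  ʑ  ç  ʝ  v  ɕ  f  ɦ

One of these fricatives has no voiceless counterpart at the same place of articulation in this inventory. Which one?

Labiodental: /f/ ~ /v/
Dental: /θ/ ~ /ð/
Postalveolar: /ʃ/ ~ /ʒ/
Alveolo-palatal: /ɕ/ ~ /ʑ/
Palatal: /ç/ ~ /ʝ/
Glottal: only /ɦ/ (voiced); no voiceless partner.
So /ɦ/ is the unpaired segment.

/ɦ/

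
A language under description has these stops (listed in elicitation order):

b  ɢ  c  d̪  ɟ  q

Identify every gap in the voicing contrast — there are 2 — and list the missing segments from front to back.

place of articulation  voiceless  voiced  
bilabial          —         b       
dental            —         d̪      
palatal           c         ɟ       
uvular            q         ɢ       
Gaps, from front to back: bilabial lacks voiceless (/p/); dental lacks voiceless (/t̪/).

/p/, /t̪/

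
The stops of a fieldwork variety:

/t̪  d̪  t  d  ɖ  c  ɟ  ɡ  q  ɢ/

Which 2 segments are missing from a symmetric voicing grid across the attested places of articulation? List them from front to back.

/ʈ/, /k/

dental: voiceless /t̪/, voiced /d̪/.
alveolar: voiceless /t/, voiced /d/.
retroflex: voiceless —, voiced /ɖ/.
palatal: voiceless /c/, voiced /ɟ/.
velar: voiceless —, voiced /ɡ/.
uvular: voiceless /q/, voiced /ɢ/.
Gaps, from front to back: retroflex lacks voiceless (/ʈ/); velar lacks voiceless (/k/).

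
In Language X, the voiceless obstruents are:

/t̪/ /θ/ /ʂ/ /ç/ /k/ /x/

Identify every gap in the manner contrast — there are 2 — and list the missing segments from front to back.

/ʈ/, /c/

Stop: /t̪/ (dental), /k/ (velar).
Fricative: /θ/ (dental), /ʂ/ (retroflex), /ç/ (palatal), /x/ (velar).
Gaps, from front to back: retroflex lacks stop (/ʈ/); palatal lacks stop (/c/).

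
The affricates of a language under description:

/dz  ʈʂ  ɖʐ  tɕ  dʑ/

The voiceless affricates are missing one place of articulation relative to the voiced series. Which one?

alveolar

Voiceless: /ʈʂ/ (retroflex), /tɕ/ (alveolo-palatal).
Voiced: /dz/ (alveolar), /ɖʐ/ (retroflex), /dʑ/ (alveolo-palatal).
Every place of articulation has a voiceless member except alveolar, where /ts/ would be expected.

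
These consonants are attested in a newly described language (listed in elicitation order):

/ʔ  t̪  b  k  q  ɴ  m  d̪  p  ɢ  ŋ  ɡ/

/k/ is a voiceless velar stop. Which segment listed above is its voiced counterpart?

/ɡ/

The voiced counterpart is a voiced velar stop — in this inventory, /ɡ/.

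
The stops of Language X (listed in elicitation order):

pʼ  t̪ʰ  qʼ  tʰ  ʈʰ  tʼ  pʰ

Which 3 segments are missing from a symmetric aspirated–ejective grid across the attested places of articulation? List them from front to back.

/t̪ʼ/, /ʈʼ/, /qʰ/

Aspirated: /pʰ/ (bilabial), /t̪ʰ/ (dental), /tʰ/ (alveolar), /ʈʰ/ (retroflex).
Ejective: /pʼ/ (bilabial), /tʼ/ (alveolar), /qʼ/ (uvular).
Gaps, from front to back: dental lacks ejective (/t̪ʼ/); retroflex lacks ejective (/ʈʼ/); uvular lacks aspirated (/qʰ/).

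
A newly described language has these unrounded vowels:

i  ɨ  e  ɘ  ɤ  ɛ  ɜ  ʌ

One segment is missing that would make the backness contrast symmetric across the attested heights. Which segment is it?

/ɯ/

Front: /i/ (high), /e/ (high-mid), /ɛ/ (low-mid).
Central: /ɨ/ (high), /ɘ/ (high-mid), /ɜ/ (low-mid).
Back: /ɤ/ (high-mid), /ʌ/ (low-mid).
The high row has no back member, so the gap is the high back unrounded vowel /ɯ/.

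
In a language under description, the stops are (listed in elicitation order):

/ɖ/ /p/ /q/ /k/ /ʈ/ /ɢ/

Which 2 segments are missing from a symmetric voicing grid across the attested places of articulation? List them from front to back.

/b/, /ɡ/

bilabial: voiceless /p/, voiced —.
retroflex: voiceless /ʈ/, voiced /ɖ/.
velar: voiceless /k/, voiced —.
uvular: voiceless /q/, voiced /ɢ/.
Gaps, from front to back: bilabial lacks voiced (/b/); velar lacks voiced (/ɡ/).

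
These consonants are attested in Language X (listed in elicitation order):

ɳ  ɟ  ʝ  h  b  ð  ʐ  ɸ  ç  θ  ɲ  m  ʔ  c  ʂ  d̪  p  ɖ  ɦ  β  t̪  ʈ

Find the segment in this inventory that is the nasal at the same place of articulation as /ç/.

/ç/ is a voiceless palatal fricative.
The nasal at the same place is a palatal nasal — in this inventory, /ɲ/.

/ɲ/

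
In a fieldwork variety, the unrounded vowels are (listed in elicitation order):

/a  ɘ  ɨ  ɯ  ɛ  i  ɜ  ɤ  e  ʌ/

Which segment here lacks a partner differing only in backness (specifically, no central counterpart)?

High: /i/ ~ /ɨ/ ~ /ɯ/
High-mid: /e/ ~ /ɘ/ ~ /ɤ/
Low-mid: /ɛ/ ~ /ɜ/ ~ /ʌ/
Low: only /a/ (front); no central partner.
So /a/ is the unpaired segment.

/a/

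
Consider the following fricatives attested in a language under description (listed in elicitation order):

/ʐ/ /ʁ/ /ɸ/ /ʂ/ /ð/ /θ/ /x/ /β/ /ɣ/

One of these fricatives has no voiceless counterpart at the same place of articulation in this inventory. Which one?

Bilabial: /ɸ/ ~ /β/
Dental: /θ/ ~ /ð/
Retroflex: /ʂ/ ~ /ʐ/
Velar: /x/ ~ /ɣ/
Uvular: only /ʁ/ (voiced); no voiceless partner.
So /ʁ/ is the unpaired segment.

/ʁ/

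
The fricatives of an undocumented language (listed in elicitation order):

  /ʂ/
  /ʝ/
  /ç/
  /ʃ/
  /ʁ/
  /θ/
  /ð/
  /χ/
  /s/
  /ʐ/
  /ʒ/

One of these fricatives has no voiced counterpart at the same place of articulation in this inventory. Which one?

/s/

Dental: /θ/ ~ /ð/
Postalveolar: /ʃ/ ~ /ʒ/
Retroflex: /ʂ/ ~ /ʐ/
Palatal: /ç/ ~ /ʝ/
Uvular: /χ/ ~ /ʁ/
Alveolar: only /s/ (voiceless); no voiced partner.
So /s/ is the unpaired segment.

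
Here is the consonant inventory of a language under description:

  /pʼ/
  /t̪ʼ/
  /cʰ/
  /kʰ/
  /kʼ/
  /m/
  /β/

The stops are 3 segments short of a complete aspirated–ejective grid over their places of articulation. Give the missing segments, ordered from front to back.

/pʰ/, /t̪ʰ/, /cʼ/

Aspirated: /cʰ/ (palatal), /kʰ/ (velar).
Ejective: /pʼ/ (bilabial), /t̪ʼ/ (dental), /kʼ/ (velar).
Gaps, from front to back: bilabial lacks aspirated (/pʰ/); dental lacks aspirated (/t̪ʰ/); palatal lacks ejective (/cʼ/).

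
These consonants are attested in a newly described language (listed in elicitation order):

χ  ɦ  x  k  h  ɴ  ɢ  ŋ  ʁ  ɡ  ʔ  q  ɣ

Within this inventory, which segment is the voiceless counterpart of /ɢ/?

/q/

/ɢ/ is a voiced uvular stop.
The voiceless counterpart is a voiceless uvular stop — in this inventory, /q/.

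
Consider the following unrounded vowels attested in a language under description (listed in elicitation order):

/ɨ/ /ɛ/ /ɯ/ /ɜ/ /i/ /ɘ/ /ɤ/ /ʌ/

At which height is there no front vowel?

height            front     central   back    
high              i         ɨ         ɯ       
high-mid          —         ɘ         ɤ       
low-mid           ɛ         ɜ         ʌ       
Every height has a front member except high-mid, where /e/ would be expected.

high-mid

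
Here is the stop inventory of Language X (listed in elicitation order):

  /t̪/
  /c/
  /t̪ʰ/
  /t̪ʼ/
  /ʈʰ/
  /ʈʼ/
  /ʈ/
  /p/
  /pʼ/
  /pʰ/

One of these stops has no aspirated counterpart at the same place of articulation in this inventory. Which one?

Bilabial: /p/ ~ /pʰ/ ~ /pʼ/
Dental: /t̪/ ~ /t̪ʰ/ ~ /t̪ʼ/
Retroflex: /ʈ/ ~ /ʈʰ/ ~ /ʈʼ/
Palatal: only /c/ (plain); no aspirated partner.
So /c/ is the unpaired segment.

/c/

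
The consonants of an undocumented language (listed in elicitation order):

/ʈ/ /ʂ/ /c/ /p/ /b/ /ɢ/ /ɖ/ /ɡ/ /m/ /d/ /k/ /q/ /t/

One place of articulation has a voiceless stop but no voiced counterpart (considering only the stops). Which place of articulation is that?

place of articulation  voiceless  voiced  
bilabial          p         b       
alveolar          t         d       
retroflex         ʈ         ɖ       
palatal           c         —       
velar             k         ɡ       
uvular            q         ɢ       
Every place of articulation has a voiced member except palatal, where /ɟ/ would be expected.

palatal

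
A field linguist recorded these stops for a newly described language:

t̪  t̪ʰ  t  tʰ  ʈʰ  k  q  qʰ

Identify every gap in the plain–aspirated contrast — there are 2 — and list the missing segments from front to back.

Plain: /t̪/ (dental), /t/ (alveolar), /k/ (velar), /q/ (uvular).
Aspirated: /t̪ʰ/ (dental), /tʰ/ (alveolar), /ʈʰ/ (retroflex), /qʰ/ (uvular).
Gaps, from front to back: retroflex lacks plain (/ʈ/); velar lacks aspirated (/kʰ/).

/ʈ/, /kʰ/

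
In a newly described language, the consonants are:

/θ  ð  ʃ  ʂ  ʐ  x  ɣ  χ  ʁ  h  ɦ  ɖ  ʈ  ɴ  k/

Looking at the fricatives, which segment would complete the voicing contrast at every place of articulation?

/ʒ/

place of articulation  voiceless  voiced  
dental            θ         ð       
postalveolar      ʃ         —       
retroflex         ʂ         ʐ       
velar             x         ɣ       
uvular            χ         ʁ       
glottal           h         ɦ       
The postalveolar row has no voiced member, so the gap is the voiced postalveolar fricative /ʒ/.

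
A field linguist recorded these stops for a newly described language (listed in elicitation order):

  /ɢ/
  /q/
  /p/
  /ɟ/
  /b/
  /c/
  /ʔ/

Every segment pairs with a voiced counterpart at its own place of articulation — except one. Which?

Bilabial: /p/ ~ /b/
Palatal: /c/ ~ /ɟ/
Uvular: /q/ ~ /ɢ/
Glottal: only /ʔ/ (voiceless); no voiced partner.
So /ʔ/ is the unpaired segment.

/ʔ/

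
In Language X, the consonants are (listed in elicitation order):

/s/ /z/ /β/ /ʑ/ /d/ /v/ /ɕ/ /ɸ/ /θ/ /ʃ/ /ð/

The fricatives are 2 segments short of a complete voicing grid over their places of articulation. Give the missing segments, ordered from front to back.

bilabial: voiceless /ɸ/, voiced /β/.
labiodental: voiceless —, voiced /v/.
dental: voiceless /θ/, voiced /ð/.
alveolar: voiceless /s/, voiced /z/.
postalveolar: voiceless /ʃ/, voiced —.
alveolo-palatal: voiceless /ɕ/, voiced /ʑ/.
Gaps, from front to back: labiodental lacks voiceless (/f/); postalveolar lacks voiced (/ʒ/).

/f/, /ʒ/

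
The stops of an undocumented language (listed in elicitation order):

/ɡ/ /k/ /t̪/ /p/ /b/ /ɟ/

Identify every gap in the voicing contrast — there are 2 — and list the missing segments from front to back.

/d̪/, /c/

bilabial: voiceless /p/, voiced /b/.
dental: voiceless /t̪/, voiced —.
palatal: voiceless —, voiced /ɟ/.
velar: voiceless /k/, voiced /ɡ/.
Gaps, from front to back: dental lacks voiced (/d̪/); palatal lacks voiceless (/c/).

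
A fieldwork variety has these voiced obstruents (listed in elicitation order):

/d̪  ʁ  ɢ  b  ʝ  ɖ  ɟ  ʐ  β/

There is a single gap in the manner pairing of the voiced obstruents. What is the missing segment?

bilabial: stop /b/, fricative /β/.
dental: stop /d̪/, fricative —.
retroflex: stop /ɖ/, fricative /ʐ/.
palatal: stop /ɟ/, fricative /ʝ/.
uvular: stop /ɢ/, fricative /ʁ/.
The dental row has no fricative member, so the gap is the dental fricative /ð/.

/ð/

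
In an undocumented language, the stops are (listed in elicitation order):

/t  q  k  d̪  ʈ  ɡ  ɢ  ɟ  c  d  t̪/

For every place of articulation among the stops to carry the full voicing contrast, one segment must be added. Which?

/ɖ/

Voiceless: /t̪/ (dental), /t/ (alveolar), /ʈ/ (retroflex), /c/ (palatal), /k/ (velar), /q/ (uvular).
Voiced: /d̪/ (dental), /d/ (alveolar), /ɟ/ (palatal), /ɡ/ (velar), /ɢ/ (uvular).
The retroflex row has no voiced member, so the gap is the voiced retroflex stop /ɖ/.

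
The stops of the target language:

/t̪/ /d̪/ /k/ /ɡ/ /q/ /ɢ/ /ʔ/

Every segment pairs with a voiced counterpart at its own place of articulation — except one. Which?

/ʔ/

Dental: /t̪/ ~ /d̪/
Velar: /k/ ~ /ɡ/
Uvular: /q/ ~ /ɢ/
Glottal: only /ʔ/ (voiceless); no voiced partner.
So /ʔ/ is the unpaired segment.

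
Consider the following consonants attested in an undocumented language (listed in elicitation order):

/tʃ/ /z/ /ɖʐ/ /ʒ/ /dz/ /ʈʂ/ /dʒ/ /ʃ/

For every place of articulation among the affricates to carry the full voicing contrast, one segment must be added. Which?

place of articulation  voiceless  voiced  
alveolar          —         dz      
postalveolar      tʃ        dʒ      
retroflex         ʈʂ        ɖʐ      
The alveolar row has no voiceless member, so the gap is the voiceless alveolar affricate /ts/.

/ts/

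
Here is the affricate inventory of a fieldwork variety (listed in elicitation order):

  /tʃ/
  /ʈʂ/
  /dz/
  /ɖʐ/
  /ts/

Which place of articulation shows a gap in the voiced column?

alveolar: voiceless /ts/, voiced /dz/.
postalveolar: voiceless /tʃ/, voiced —.
retroflex: voiceless /ʈʂ/, voiced /ɖʐ/.
Every place of articulation has a voiced member except postalveolar, where /dʒ/ would be expected.

postalveolar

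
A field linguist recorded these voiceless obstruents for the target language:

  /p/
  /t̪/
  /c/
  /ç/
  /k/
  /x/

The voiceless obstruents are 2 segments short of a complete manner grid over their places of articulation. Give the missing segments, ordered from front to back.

/ɸ/, /θ/

Stop: /p/ (bilabial), /t̪/ (dental), /c/ (palatal), /k/ (velar).
Fricative: /ç/ (palatal), /x/ (velar).
Gaps, from front to back: bilabial lacks fricative (/ɸ/); dental lacks fricative (/θ/).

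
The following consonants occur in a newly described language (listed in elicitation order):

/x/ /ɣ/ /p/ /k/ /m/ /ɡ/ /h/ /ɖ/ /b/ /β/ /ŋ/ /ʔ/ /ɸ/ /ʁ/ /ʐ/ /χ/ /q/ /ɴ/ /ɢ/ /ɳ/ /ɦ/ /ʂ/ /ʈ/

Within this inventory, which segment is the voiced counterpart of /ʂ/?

/ʂ/ is a voiceless retroflex fricative.
The voiced counterpart is a voiced retroflex fricative — in this inventory, /ʐ/.

/ʐ/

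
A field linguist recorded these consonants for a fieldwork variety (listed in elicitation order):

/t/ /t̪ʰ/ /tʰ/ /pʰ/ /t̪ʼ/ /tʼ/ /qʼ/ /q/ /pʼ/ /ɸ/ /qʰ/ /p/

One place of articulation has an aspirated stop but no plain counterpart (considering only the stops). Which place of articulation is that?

place of articulation  plain     aspirated  ejective
bilabial          p         pʰ        pʼ      
dental            —         t̪ʰ       t̪ʼ     
alveolar          t         tʰ        tʼ      
uvular            q         qʰ        qʼ      
Every place of articulation has a plain member except dental, where /t̪/ would be expected.

dental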